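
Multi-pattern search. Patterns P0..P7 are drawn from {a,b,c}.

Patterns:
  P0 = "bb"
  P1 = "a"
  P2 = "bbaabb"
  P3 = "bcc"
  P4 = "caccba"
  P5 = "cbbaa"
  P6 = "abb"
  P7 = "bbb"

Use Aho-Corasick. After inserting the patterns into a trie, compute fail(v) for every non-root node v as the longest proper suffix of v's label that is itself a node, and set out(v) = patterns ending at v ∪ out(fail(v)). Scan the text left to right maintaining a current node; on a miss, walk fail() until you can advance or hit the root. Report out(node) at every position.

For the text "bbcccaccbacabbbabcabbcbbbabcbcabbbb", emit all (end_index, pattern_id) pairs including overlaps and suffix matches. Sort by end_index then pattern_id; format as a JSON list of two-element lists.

Build:
Trie nodes:
  0='ε' goto a→3 b→1 c→10
  1='b' goto b→2 c→8
  2='bb' goto a→4 b→22  [P0 ends]
  3='a' goto b→20  [P1 ends]
  4='bba' goto a→5
  5='bbaa' goto b→6
  6='bbaab' goto b→7
  7='bbaabb' goto ·  [P2 ends]
  8='bc' goto c→9
  9='bcc' goto ·  [P3 ends]
  10='c' goto a→11 b→16
  11='ca' goto c→12
  12='cac' goto c→13
  13='cacc' goto b→14
  14='caccb' goto a→15
  15='caccba' goto ·  [P4 ends]
  16='cb' goto b→17
  17='cbb' goto a→18
  18='cbba' goto a→19
  19='cbbaa' goto ·  [P5 ends]
  20='ab' goto b→21
  21='abb' goto ·  [P6 ends]
  22='bbb' goto ·  [P7 ends]

BFS fail/out derivation:
  fail(1) 'b': from fail(0)=0 chase 'b': 0 ⇒ 0;  out=∅∪out(0)=∅
  fail(3) 'a': from fail(0)=0 chase 'a': 0 ⇒ 0;  out={1}∪out(0)={1}
  fail(10) 'c': from fail(0)=0 chase 'c': 0 ⇒ 0;  out=∅∪out(0)=∅
  fail(2) 'bb': from fail(1)=0 chase 'b': 0 ⇒ 1;  out={0}∪out(1)={0}
  fail(8) 'bc': from fail(1)=0 chase 'c': 0 ⇒ 10;  out=∅∪out(10)=∅
  fail(11) 'ca': from fail(10)=0 chase 'a': 0 ⇒ 3;  out=∅∪out(3)={1}
  fail(16) 'cb': from fail(10)=0 chase 'b': 0 ⇒ 1;  out=∅∪out(1)=∅
  fail(20) 'ab': from fail(3)=0 chase 'b': 0 ⇒ 1;  out=∅∪out(1)=∅
  fail(4) 'bba': from fail(2)=1 chase 'a': 1→0 ⇒ 3;  out=∅∪out(3)={1}
  fail(9) 'bcc': from fail(8)=10 chase 'c': 10→0 ⇒ 10;  out={3}∪out(10)={3}
  fail(12) 'cac': from fail(11)=3 chase 'c': 3→0 ⇒ 10;  out=∅∪out(10)=∅
  fail(17) 'cbb': from fail(16)=1 chase 'b': 1 ⇒ 2;  out=∅∪out(2)={0}
  fail(21) 'abb': from fail(20)=1 chase 'b': 1 ⇒ 2;  out={6}∪out(2)={0,6}
  fail(22) 'bbb': from fail(2)=1 chase 'b': 1 ⇒ 2;  out={7}∪out(2)={0,7}
  fail(5) 'bbaa': from fail(4)=3 chase 'a': 3→0 ⇒ 3;  out=∅∪out(3)={1}
  fail(13) 'cacc': from fail(12)=10 chase 'c': 10→0 ⇒ 10;  out=∅∪out(10)=∅
  fail(18) 'cbba': from fail(17)=2 chase 'a': 2 ⇒ 4;  out=∅∪out(4)={1}
  fail(6) 'bbaab': from fail(5)=3 chase 'b': 3 ⇒ 20;  out=∅∪out(20)=∅
  fail(14) 'caccb': from fail(13)=10 chase 'b': 10 ⇒ 16;  out=∅∪out(16)=∅
  fail(19) 'cbbaa': from fail(18)=4 chase 'a': 4 ⇒ 5;  out={5}∪out(5)={1,5}
  fail(7) 'bbaabb': from fail(6)=20 chase 'b': 20 ⇒ 21;  out={2}∪out(21)={0,2,6}
  fail(15) 'caccba': from fail(14)=16 chase 'a': 16→1→0 ⇒ 3;  out={4}∪out(3)={1,4}

Scan:
[0] read 'b'  n0⇒n1
[1] read 'b'  n1⇒n2  ** P0@[0:1]
[2] read 'c'  n2⇒n8 (fail-walked)
[3] read 'c'  n8⇒n9  ** P3@[1:3]
[4] read 'c'  n9⇒n10 (fail-walked)
[5] read 'a'  n10⇒n11  ** P1@[5:5]
[6] read 'c'  n11⇒n12
[7] read 'c'  n12⇒n13
[8] read 'b'  n13⇒n14
[9] read 'a'  n14⇒n15  ** P1@[9:9],P4@[4:9]
[10] read 'c'  n15⇒n10 (fail-walked)
[11] read 'a'  n10⇒n11  ** P1@[11:11]
[12] read 'b'  n11⇒n20 (fail-walked)
[13] read 'b'  n20⇒n21  ** P0@[12:13],P6@[11:13]
[14] read 'b'  n21⇒n22 (fail-walked)  ** P0@[13:14],P7@[12:14]
[15] read 'a'  n22⇒n4 (fail-walked)  ** P1@[15:15]
[16] read 'b'  n4⇒n20 (fail-walked)
[17] read 'c'  n20⇒n8 (fail-walked)
[18] read 'a'  n8⇒n11 (fail-walked)  ** P1@[18:18]
[19] read 'b'  n11⇒n20 (fail-walked)
[20] read 'b'  n20⇒n21  ** P0@[19:20],P6@[18:20]
[21] read 'c'  n21⇒n8 (fail-walked)
[22] read 'b'  n8⇒n16 (fail-walked)
[23] read 'b'  n16⇒n17  ** P0@[22:23]
[24] read 'b'  n17⇒n22 (fail-walked)  ** P0@[23:24],P7@[22:24]
[25] read 'a'  n22⇒n4 (fail-walked)  ** P1@[25:25]
[26] read 'b'  n4⇒n20 (fail-walked)
[27] read 'c'  n20⇒n8 (fail-walked)
[28] read 'b'  n8⇒n16 (fail-walked)
[29] read 'c'  n16⇒n8 (fail-walked)
[30] read 'a'  n8⇒n11 (fail-walked)  ** P1@[30:30]
[31] read 'b'  n11⇒n20 (fail-walked)
[32] read 'b'  n20⇒n21  ** P0@[31:32],P6@[30:32]
[33] read 'b'  n21⇒n22 (fail-walked)  ** P0@[32:33],P7@[31:33]
[34] read 'b'  n22⇒n22 (fail-walked)  ** P0@[33:34],P7@[32:34]

Result: [[1,0],[3,3],[5,1],[9,1],[9,4],[11,1],[13,0],[13,6],[14,0],[14,7],[15,1],[18,1],[20,0],[20,6],[23,0],[24,0],[24,7],[25,1],[30,1],[32,0],[32,6],[33,0],[33,7],[34,0],[34,7]]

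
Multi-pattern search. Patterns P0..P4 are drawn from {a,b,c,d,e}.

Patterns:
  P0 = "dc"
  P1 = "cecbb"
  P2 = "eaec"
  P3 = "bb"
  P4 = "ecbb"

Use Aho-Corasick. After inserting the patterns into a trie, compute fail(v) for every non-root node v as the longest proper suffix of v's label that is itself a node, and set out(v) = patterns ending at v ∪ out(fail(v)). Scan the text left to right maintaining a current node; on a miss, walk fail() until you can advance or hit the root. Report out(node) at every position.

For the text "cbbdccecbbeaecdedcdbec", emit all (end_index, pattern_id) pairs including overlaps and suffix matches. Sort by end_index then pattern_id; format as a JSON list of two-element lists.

Build automaton:
Trie nodes:
  n0 'ε': b→12 c→3 d→1 e→8
  n1 'd': c→2
  n2 'dc': ·  ←P0
  n3 'c': e→4
  n4 'ce': c→5
  n5 'cec': b→6
  n6 'cecb': b→7
  n7 'cecbb': ·  ←P1
  n8 'e': a→9 c→14
  n9 'ea': e→10
  n10 'eae': c→11
  n11 'eaec': ·  ←P2
  n12 'b': b→13
  n13 'bb': ·  ←P3
  n14 'ec': b→15
  n15 'ecb': b→16
  n16 'ecbb': ·  ←P4

Failure links (BFS by depth):
  fail(1) 'd': from fail(0)=0 chase 'd': 0 ⇒ 0;  out=∅∪out(0)=∅
  fail(3) 'c': from fail(0)=0 chase 'c': 0 ⇒ 0;  out=∅∪out(0)=∅
  fail(8) 'e': from fail(0)=0 chase 'e': 0 ⇒ 0;  out=∅∪out(0)=∅
  fail(12) 'b': from fail(0)=0 chase 'b': 0 ⇒ 0;  out=∅∪out(0)=∅
  fail(2) 'dc': from fail(1)=0 chase 'c': 0 ⇒ 3;  out={0}∪out(3)={0}
  fail(4) 'ce': from fail(3)=0 chase 'e': 0 ⇒ 8;  out=∅∪out(8)=∅
  fail(9) 'ea': from fail(8)=0 chase 'a': 0 ⇒ 0;  out=∅∪out(0)=∅
  fail(13) 'bb': from fail(12)=0 chase 'b': 0 ⇒ 12;  out={3}∪out(12)={3}
  fail(14) 'ec': from fail(8)=0 chase 'c': 0 ⇒ 3;  out=∅∪out(3)=∅
  fail(5) 'cec': from fail(4)=8 chase 'c': 8 ⇒ 14;  out=∅∪out(14)=∅
  fail(10) 'eae': from fail(9)=0 chase 'e': 0 ⇒ 8;  out=∅∪out(8)=∅
  fail(15) 'ecb': from fail(14)=3 chase 'b': 3→0 ⇒ 12;  out=∅∪out(12)=∅
  fail(6) 'cecb': from fail(5)=14 chase 'b': 14 ⇒ 15;  out=∅∪out(15)=∅
  fail(11) 'eaec': from fail(10)=8 chase 'c': 8 ⇒ 14;  out={2}∪out(14)={2}
  fail(16) 'ecbb': from fail(15)=12 chase 'b': 12 ⇒ 13;  out={4}∪out(13)={3,4}
  fail(7) 'cecbb': from fail(6)=15 chase 'b': 15 ⇒ 16;  out={1}∪out(16)={1,3,4}

Run:
[0] read 'c'  n0⇒n3
[1] read 'b'  n3⇒n12 (fail-walked)
[2] read 'b'  n12⇒n13  emit P3@[1:2]
[3] read 'd'  n13⇒n1 (fail-walked)
[4] read 'c'  n1⇒n2  emit P0@[3:4]
[5] read 'c'  n2⇒n3 (fail-walked)
[6] read 'e'  n3⇒n4
[7] read 'c'  n4⇒n5
[8] read 'b'  n5⇒n6
[9] read 'b'  n6⇒n7  emit P1@[5:9],P3@[8:9],P4@[6:9]
[10] read 'e'  n7⇒n8 (fail-walked)
[11] read 'a'  n8⇒n9
[12] read 'e'  n9⇒n10
[13] read 'c'  n10⇒n11  emit P2@[10:13]
[14] read 'd'  n11⇒n1 (fail-walked)
[15] read 'e'  n1⇒n8 (fail-walked)
[16] read 'd'  n8⇒n1 (fail-walked)
[17] read 'c'  n1⇒n2  emit P0@[16:17]
[18] read 'd'  n2⇒n1 (fail-walked)
[19] read 'b'  n1⇒n12 (fail-walked)
[20] read 'e'  n12⇒n8 (fail-walked)
[21] read 'c'  n8⇒n14

All matches (sorted): [[2,3],[4,0],[9,1],[9,3],[9,4],[13,2],[17,0]]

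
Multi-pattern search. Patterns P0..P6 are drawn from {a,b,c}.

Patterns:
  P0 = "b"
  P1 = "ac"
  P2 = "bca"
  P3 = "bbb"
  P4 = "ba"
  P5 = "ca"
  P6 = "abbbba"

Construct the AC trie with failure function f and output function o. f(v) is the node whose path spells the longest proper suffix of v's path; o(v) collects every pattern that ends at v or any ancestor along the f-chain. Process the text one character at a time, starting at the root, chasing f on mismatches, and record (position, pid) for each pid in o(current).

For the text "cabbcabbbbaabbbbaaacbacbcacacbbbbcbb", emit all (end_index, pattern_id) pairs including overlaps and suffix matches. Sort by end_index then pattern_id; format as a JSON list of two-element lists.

Build automaton:
Trie (insert patterns):
  n0 'ε': a→2 b→1 c→9
  n1 'b': a→8 b→6 c→4  [P0 ends]
  n2 'a': b→11 c→3
  n3 'ac': ·  [P1 ends]
  n4 'bc': a→5
  n5 'bca': ·  [P2 ends]
  n6 'bb': b→7
  n7 'bbb': ·  [P3 ends]
  n8 'ba': ·  [P4 ends]
  n9 'c': a→10
  n10 'ca': ·  [P5 ends]
  n11 'ab': b→12
  n12 'abb': b→13
  n13 'abbb': b→14
  n14 'abbbb': a→15
  n15 'abbbba': ·  [P6 ends]

Failure links (BFS by depth):
  n1('b'): parent n0 fail=0; on 'b' 0 → fail=0;  out {0}∪∅={0}
  n2('a'): parent n0 fail=0; on 'a' 0 → fail=0;  out ∅∪∅=∅
  n9('c'): parent n0 fail=0; on 'c' 0 → fail=0;  out ∅∪∅=∅
  n3('ac'): parent n2 fail=0; on 'c' 0 → fail=9;  out {1}∪∅={1}
  n4('bc'): parent n1 fail=0; on 'c' 0 → fail=9;  out ∅∪∅=∅
  n6('bb'): parent n1 fail=0; on 'b' 0 → fail=1;  out ∅∪{0}={0}
  n8('ba'): parent n1 fail=0; on 'a' 0 → fail=2;  out {4}∪∅={4}
  n10('ca'): parent n9 fail=0; on 'a' 0 → fail=2;  out {5}∪∅={5}
  n11('ab'): parent n2 fail=0; on 'b' 0 → fail=1;  out ∅∪{0}={0}
  n5('bca'): parent n4 fail=9; on 'a' 9 → fail=10;  out {2}∪{5}={2,5}
  n7('bbb'): parent n6 fail=1; on 'b' 1 → fail=6;  out {3}∪{0}={0,3}
  n12('abb'): parent n11 fail=1; on 'b' 1 → fail=6;  out ∅∪{0}={0}
  n13('abbb'): parent n12 fail=6; on 'b' 6 → fail=7;  out ∅∪{0,3}={0,3}
  n14('abbbb'): parent n13 fail=7; on 'b' 7→6 → fail=7;  out ∅∪{0,3}={0,3}
  n15('abbbba'): parent n14 fail=7; on 'a' 7→6→1 → fail=8;  out {6}∪{4}={4,6}

Run:
[0] read 'c'  n0⇒n9
[1] read 'a'  n9⇒n10  ** P5@[0:1]
[2] read 'b'  n10⇒n11 (via fail)  ** P0@[2:2]
[3] read 'b'  n11⇒n12  ** P0@[3:3]
[4] read 'c'  n12⇒n4 (via fail)
[5] read 'a'  n4⇒n5  ** P2@[3:5],P5@[4:5]
[6] read 'b'  n5⇒n11 (via fail)  ** P0@[6:6]
[7] read 'b'  n11⇒n12  ** P0@[7:7]
[8] read 'b'  n12⇒n13  ** P0@[8:8],P3@[6:8]
[9] read 'b'  n13⇒n14  ** P0@[9:9],P3@[7:9]
[10] read 'a'  n14⇒n15  ** P4@[9:10],P6@[5:10]
[11] read 'a'  n15⇒n2 (via fail)
[12] read 'b'  n2⇒n11  ** P0@[12:12]
[13] read 'b'  n11⇒n12  ** P0@[13:13]
[14] read 'b'  n12⇒n13  ** P0@[14:14],P3@[12:14]
[15] read 'b'  n13⇒n14  ** P0@[15:15],P3@[13:15]
[16] read 'a'  n14⇒n15  ** P4@[15:16],P6@[11:16]
[17] read 'a'  n15⇒n2 (via fail)
[18] read 'a'  n2⇒n2 (via fail)
[19] read 'c'  n2⇒n3  ** P1@[18:19]
[20] read 'b'  n3⇒n1 (via fail)  ** P0@[20:20]
[21] read 'a'  n1⇒n8  ** P4@[20:21]
[22] read 'c'  n8⇒n3 (via fail)  ** P1@[21:22]
[23] read 'b'  n3⇒n1 (via fail)  ** P0@[23:23]
[24] read 'c'  n1⇒n4
[25] read 'a'  n4⇒n5  ** P2@[23:25],P5@[24:25]
[26] read 'c'  n5⇒n3 (via fail)  ** P1@[25:26]
[27] read 'a'  n3⇒n10 (via fail)  ** P5@[26:27]
[28] read 'c'  n10⇒n3 (via fail)  ** P1@[27:28]
[29] read 'b'  n3⇒n1 (via fail)  ** P0@[29:29]
[30] read 'b'  n1⇒n6  ** P0@[30:30]
[31] read 'b'  n6⇒n7  ** P0@[31:31],P3@[29:31]
[32] read 'b'  n7⇒n7 (via fail)  ** P0@[32:32],P3@[30:32]
[33] read 'c'  n7⇒n4 (via fail)
[34] read 'b'  n4⇒n1 (via fail)  ** P0@[34:34]
[35] read 'b'  n1⇒n6  ** P0@[35:35]

Matches: [[1,5],[2,0],[3,0],[5,2],[5,5],[6,0],[7,0],[8,0],[8,3],[9,0],[9,3],[10,4],[10,6],[12,0],[13,0],[14,0],[14,3],[15,0],[15,3],[16,4],[16,6],[19,1],[20,0],[21,4],[22,1],[23,0],[25,2],[25,5],[26,1],[27,5],[28,1],[29,0],[30,0],[31,0],[31,3],[32,0],[32,3],[34,0],[35,0]]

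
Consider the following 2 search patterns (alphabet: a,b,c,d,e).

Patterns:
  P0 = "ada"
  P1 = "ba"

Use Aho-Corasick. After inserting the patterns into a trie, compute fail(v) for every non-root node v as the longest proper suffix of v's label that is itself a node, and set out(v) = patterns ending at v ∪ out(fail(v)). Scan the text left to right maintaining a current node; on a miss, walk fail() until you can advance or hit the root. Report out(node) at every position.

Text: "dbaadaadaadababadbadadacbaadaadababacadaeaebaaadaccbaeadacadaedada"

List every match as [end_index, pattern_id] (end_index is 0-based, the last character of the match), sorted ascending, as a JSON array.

Construct AC machine:
Trie (insert patterns):
  n0 'ε': a→1 b→4
  n1 'a': d→2
  n2 'ad': a→3
  n3 'ada': ·  ←P0
  n4 'b': a→5
  n5 'ba': ·  ←P1

Failure links (BFS by depth):
  fail(1) 'a': from fail(0)=0 chase 'a': 0 ⇒ 0;  out=∅∪out(0)=∅
  fail(4) 'b': from fail(0)=0 chase 'b': 0 ⇒ 0;  out=∅∪out(0)=∅
  fail(2) 'ad': from fail(1)=0 chase 'd': 0 ⇒ 0;  out=∅∪out(0)=∅
  fail(5) 'ba': from fail(4)=0 chase 'a': 0 ⇒ 1;  out={1}∪out(1)={1}
  fail(3) 'ada': from fail(2)=0 chase 'a': 0 ⇒ 1;  out={0}∪out(1)={0}

Scan:
i=0 'd': node 0→0
i=1 'b': node 0→4
i=2 'a': node 4→5  ** P1@[1:2]
i=3 'a': node 5→1 (fail-walked)
i=4 'd': node 1→2
i=5 'a': node 2→3  ** P0@[3:5]
i=6 'a': node 3→1 (fail-walked)
i=7 'd': node 1→2
i=8 'a': node 2→3  ** P0@[6:8]
i=9 'a': node 3→1 (fail-walked)
i=10 'd': node 1→2
i=11 'a': node 2→3  ** P0@[9:11]
i=12 'b': node 3→4 (fail-walked)
i=13 'a': node 4→5  ** P1@[12:13]
i=14 'b': node 5→4 (fail-walked)
i=15 'a': node 4→5  ** P1@[14:15]
i=16 'd': node 5→2 (fail-walked)
i=17 'b': node 2→4 (fail-walked)
i=18 'a': node 4→5  ** P1@[17:18]
i=19 'd': node 5→2 (fail-walked)
i=20 'a': node 2→3  ** P0@[18:20]
i=21 'd': node 3→2 (fail-walked)
i=22 'a': node 2→3  ** P0@[20:22]
i=23 'c': node 3→0 (fail-walked)
i=24 'b': node 0→4
i=25 'a': node 4→5  ** P1@[24:25]
i=26 'a': node 5→1 (fail-walked)
i=27 'd': node 1→2
i=28 'a': node 2→3  ** P0@[26:28]
i=29 'a': node 3→1 (fail-walked)
i=30 'd': node 1→2
i=31 'a': node 2→3  ** P0@[29:31]
i=32 'b': node 3→4 (fail-walked)
i=33 'a': node 4→5  ** P1@[32:33]
i=34 'b': node 5→4 (fail-walked)
i=35 'a': node 4→5  ** P1@[34:35]
i=36 'c': node 5→0 (fail-walked)
i=37 'a': node 0→1
i=38 'd': node 1→2
i=39 'a': node 2→3  ** P0@[37:39]
i=40 'e': node 3→0 (fail-walked)
i=41 'a': node 0→1
i=42 'e': node 1→0 (fail-walked)
i=43 'b': node 0→4
i=44 'a': node 4→5  ** P1@[43:44]
i=45 'a': node 5→1 (fail-walked)
i=46 'a': node 1→1 (fail-walked)
i=47 'd': node 1→2
i=48 'a': node 2→3  ** P0@[46:48]
i=49 'c': node 3→0 (fail-walked)
i=50 'c': node 0→0
i=51 'b': node 0→4
i=52 'a': node 4→5  ** P1@[51:52]
i=53 'e': node 5→0 (fail-walked)
i=54 'a': node 0→1
i=55 'd': node 1→2
i=56 'a': node 2→3  ** P0@[54:56]
i=57 'c': node 3→0 (fail-walked)
i=58 'a': node 0→1
i=59 'd': node 1→2
i=60 'a': node 2→3  ** P0@[58:60]
i=61 'e': node 3→0 (fail-walked)
i=62 'd': node 0→0
i=63 'a': node 0→1
i=64 'd': node 1→2
i=65 'a': node 2→3  ** P0@[63:65]

All matches (sorted): [[2,1],[5,0],[8,0],[11,0],[13,1],[15,1],[18,1],[20,0],[22,0],[25,1],[28,0],[31,0],[33,1],[35,1],[39,0],[44,1],[48,0],[52,1],[56,0],[60,0],[65,0]]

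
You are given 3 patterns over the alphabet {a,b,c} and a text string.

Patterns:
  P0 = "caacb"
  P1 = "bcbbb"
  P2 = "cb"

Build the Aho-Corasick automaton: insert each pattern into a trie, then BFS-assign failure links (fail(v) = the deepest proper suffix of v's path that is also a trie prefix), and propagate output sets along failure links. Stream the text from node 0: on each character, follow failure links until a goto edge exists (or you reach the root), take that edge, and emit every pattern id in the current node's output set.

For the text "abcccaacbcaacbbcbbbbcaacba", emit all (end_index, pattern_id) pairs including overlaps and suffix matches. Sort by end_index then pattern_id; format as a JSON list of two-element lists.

Build automaton:
Trie (insert patterns):
  n0 'ε': b→6 c→1
  n1 'c': a→2 b→11
  n2 'ca': a→3
  n3 'caa': c→4
  n4 'caac': b→5
  n5 'caacb': ·  [P0 ends]
  n6 'b': c→7
  n7 'bc': b→8
  n8 'bcb': b→9
  n9 'bcbb': b→10
  n10 'bcbbb': ·  [P1 ends]
  n11 'cb': ·  [P2 ends]

Failure links (BFS by depth):
  n1('c'): parent n0 fail=0; on 'c' 0 → fail=0;  out ∅∪∅=∅
  n6('b'): parent n0 fail=0; on 'b' 0 → fail=0;  out ∅∪∅=∅
  n2('ca'): parent n1 fail=0; on 'a' 0 → fail=0;  out ∅∪∅=∅
  n7('bc'): parent n6 fail=0; on 'c' 0 → fail=1;  out ∅∪∅=∅
  n11('cb'): parent n1 fail=0; on 'b' 0 → fail=6;  out {2}∪∅={2}
  n3('caa'): parent n2 fail=0; on 'a' 0 → fail=0;  out ∅∪∅=∅
  n8('bcb'): parent n7 fail=1; on 'b' 1 → fail=11;  out ∅∪{2}={2}
  n4('caac'): parent n3 fail=0; on 'c' 0 → fail=1;  out ∅∪∅=∅
  n9('bcbb'): parent n8 fail=11; on 'b' 11→6→0 → fail=6;  out ∅∪∅=∅
  n5('caacb'): parent n4 fail=1; on 'b' 1 → fail=11;  out {0}∪{2}={0,2}
  n10('bcbbb'): parent n9 fail=6; on 'b' 6→0 → fail=6;  out {1}∪∅={1}

Scan:
i=0 'a': node 0→0
i=1 'b': node 0→6
i=2 'c': node 6→7
i=3 'c': node 7→1 (via fail)
i=4 'c': node 1→1 (via fail)
i=5 'a': node 1→2
i=6 'a': node 2→3
i=7 'c': node 3→4
i=8 'b': node 4→5  emit P0@[4:8],P2@[7:8]
i=9 'c': node 5→7 (via fail)
i=10 'a': node 7→2 (via fail)
i=11 'a': node 2→3
i=12 'c': node 3→4
i=13 'b': node 4→5  emit P0@[9:13],P2@[12:13]
i=14 'b': node 5→6 (via fail)
i=15 'c': node 6→7
i=16 'b': node 7→8  emit P2@[15:16]
i=17 'b': node 8→9
i=18 'b': node 9→10  emit P1@[14:18]
i=19 'b': node 10→6 (via fail)
i=20 'c': node 6→7
i=21 'a': node 7→2 (via fail)
i=22 'a': node 2→3
i=23 'c': node 3→4
i=24 'b': node 4→5  emit P0@[20:24],P2@[23:24]
i=25 'a': node 5→0 (via fail)

Matches: [[8,0],[8,2],[13,0],[13,2],[16,2],[18,1],[24,0],[24,2]]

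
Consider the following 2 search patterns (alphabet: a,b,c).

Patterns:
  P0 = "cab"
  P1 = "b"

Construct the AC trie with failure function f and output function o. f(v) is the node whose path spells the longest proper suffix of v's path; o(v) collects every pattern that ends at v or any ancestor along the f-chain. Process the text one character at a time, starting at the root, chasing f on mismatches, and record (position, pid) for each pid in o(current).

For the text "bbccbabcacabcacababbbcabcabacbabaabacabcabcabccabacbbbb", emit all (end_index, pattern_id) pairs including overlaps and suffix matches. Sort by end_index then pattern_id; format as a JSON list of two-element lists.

Build:
Trie (insert patterns):
  0='ε' goto b→4 c→1
  1='c' goto a→2
  2='ca' goto b→3
  3='cab' goto ·  [P0 ends]
  4='b' goto ·  [P1 ends]

Failure links (BFS by depth):
  fail(1) 'c': from fail(0)=0 chase 'c': 0 ⇒ 0;  out=∅∪out(0)=∅
  fail(4) 'b': from fail(0)=0 chase 'b': 0 ⇒ 0;  out={1}∪out(0)={1}
  fail(2) 'ca': from fail(1)=0 chase 'a': 0 ⇒ 0;  out=∅∪out(0)=∅
  fail(3) 'cab': from fail(2)=0 chase 'b': 0 ⇒ 4;  out={0}∪out(4)={0,1}

Scan:
pos 0 'b': at 4  emit P1@[0:0]
pos 1 'b': at 4 ·f  emit P1@[1:1]
pos 2 'c': at 1 ·f
pos 3 'c': at 1 ·f
pos 4 'b': at 4 ·f  emit P1@[4:4]
pos 5 'a': at 0 ·f
pos 6 'b': at 4  emit P1@[6:6]
pos 7 'c': at 1 ·f
pos 8 'a': at 2
pos 9 'c': at 1 ·f
pos 10 'a': at 2
pos 11 'b': at 3  emit P0@[9:11],P1@[11:11]
pos 12 'c': at 1 ·f
pos 13 'a': at 2
pos 14 'c': at 1 ·f
pos 15 'a': at 2
pos 16 'b': at 3  emit P0@[14:16],P1@[16:16]
pos 17 'a': at 0 ·f
pos 18 'b': at 4  emit P1@[18:18]
pos 19 'b': at 4 ·f  emit P1@[19:19]
pos 20 'b': at 4 ·f  emit P1@[20:20]
pos 21 'c': at 1 ·f
pos 22 'a': at 2
pos 23 'b': at 3  emit P0@[21:23],P1@[23:23]
pos 24 'c': at 1 ·f
pos 25 'a': at 2
pos 26 'b': at 3  emit P0@[24:26],P1@[26:26]
pos 27 'a': at 0 ·f
pos 28 'c': at 1
pos 29 'b': at 4 ·f  emit P1@[29:29]
pos 30 'a': at 0 ·f
pos 31 'b': at 4  emit P1@[31:31]
pos 32 'a': at 0 ·f
pos 33 'a': at 0
pos 34 'b': at 4  emit P1@[34:34]
pos 35 'a': at 0 ·f
pos 36 'c': at 1
pos 37 'a': at 2
pos 38 'b': at 3  emit P0@[36:38],P1@[38:38]
pos 39 'c': at 1 ·f
pos 40 'a': at 2
pos 41 'b': at 3  emit P0@[39:41],P1@[41:41]
pos 42 'c': at 1 ·f
pos 43 'a': at 2
pos 44 'b': at 3  emit P0@[42:44],P1@[44:44]
pos 45 'c': at 1 ·f
pos 46 'c': at 1 ·f
pos 47 'a': at 2
pos 48 'b': at 3  emit P0@[46:48],P1@[48:48]
pos 49 'a': at 0 ·f
pos 50 'c': at 1
pos 51 'b': at 4 ·f  emit P1@[51:51]
pos 52 'b': at 4 ·f  emit P1@[52:52]
pos 53 'b': at 4 ·f  emit P1@[53:53]
pos 54 'b': at 4 ·f  emit P1@[54:54]

Result: [[0,1],[1,1],[4,1],[6,1],[11,0],[11,1],[16,0],[16,1],[18,1],[19,1],[20,1],[23,0],[23,1],[26,0],[26,1],[29,1],[31,1],[34,1],[38,0],[38,1],[41,0],[41,1],[44,0],[44,1],[48,0],[48,1],[51,1],[52,1],[53,1],[54,1]]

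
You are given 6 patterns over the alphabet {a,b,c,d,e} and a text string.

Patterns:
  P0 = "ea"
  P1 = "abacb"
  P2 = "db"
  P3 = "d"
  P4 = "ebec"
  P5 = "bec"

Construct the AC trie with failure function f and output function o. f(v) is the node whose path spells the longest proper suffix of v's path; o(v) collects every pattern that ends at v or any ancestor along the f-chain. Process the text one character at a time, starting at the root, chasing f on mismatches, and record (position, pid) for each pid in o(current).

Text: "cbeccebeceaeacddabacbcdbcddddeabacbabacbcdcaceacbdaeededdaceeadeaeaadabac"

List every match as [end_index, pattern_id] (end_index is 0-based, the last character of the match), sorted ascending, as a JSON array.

Construct AC machine:
Trie nodes:
  0='ε' goto a→3 b→13 d→8 e→1
  1='e' goto a→2 b→10
  2='ea' goto ·  ←P0
  3='a' goto b→4
  4='ab' goto a→5
  5='aba' goto c→6
  6='abac' goto b→7
  7='abacb' goto ·  ←P1
  8='d' goto b→9  ←P3
  9='db' goto ·  ←P2
  10='eb' goto e→11
  11='ebe' goto c→12
  12='ebec' goto ·  ←P4
  13='b' goto e→14
  14='be' goto c→15
  15='bec' goto ·  ←P5

Failure links (BFS by depth):
  fail(1) 'e': from fail(0)=0 chase 'e': 0 ⇒ 0;  out=∅∪out(0)=∅
  fail(3) 'a': from fail(0)=0 chase 'a': 0 ⇒ 0;  out=∅∪out(0)=∅
  fail(8) 'd': from fail(0)=0 chase 'd': 0 ⇒ 0;  out={3}∪out(0)={3}
  fail(13) 'b': from fail(0)=0 chase 'b': 0 ⇒ 0;  out=∅∪out(0)=∅
  fail(2) 'ea': from fail(1)=0 chase 'a': 0 ⇒ 3;  out={0}∪out(3)={0}
  fail(4) 'ab': from fail(3)=0 chase 'b': 0 ⇒ 13;  out=∅∪out(13)=∅
  fail(9) 'db': from fail(8)=0 chase 'b': 0 ⇒ 13;  out={2}∪out(13)={2}
  fail(10) 'eb': from fail(1)=0 chase 'b': 0 ⇒ 13;  out=∅∪out(13)=∅
  fail(14) 'be': from fail(13)=0 chase 'e': 0 ⇒ 1;  out=∅∪out(1)=∅
  fail(5) 'aba': from fail(4)=13 chase 'a': 13→0 ⇒ 3;  out=∅∪out(3)=∅
  fail(11) 'ebe': from fail(10)=13 chase 'e': 13 ⇒ 14;  out=∅∪out(14)=∅
  fail(15) 'bec': from fail(14)=1 chase 'c': 1→0 ⇒ 0;  out={5}∪out(0)={5}
  fail(6) 'abac': from fail(5)=3 chase 'c': 3→0 ⇒ 0;  out=∅∪out(0)=∅
  fail(12) 'ebec': from fail(11)=14 chase 'c': 14 ⇒ 15;  out={4}∪out(15)={4,5}
  fail(7) 'abacb': from fail(6)=0 chase 'b': 0 ⇒ 13;  out={1}∪out(13)={1}

Run:
i=0 'c': node 0→0
i=1 'b': node 0→13
i=2 'e': node 13→14
i=3 'c': node 14→15  ** P5@[1:3]
i=4 'c': node 15→0 ·f
i=5 'e': node 0→1
i=6 'b': node 1→10
i=7 'e': node 10→11
i=8 'c': node 11→12  ** P4@[5:8],P5@[6:8]
i=9 'e': node 12→1 ·f
i=10 'a': node 1→2  ** P0@[9:10]
i=11 'e': node 2→1 ·f
i=12 'a': node 1→2  ** P0@[11:12]
i=13 'c': node 2→0 ·f
i=14 'd': node 0→8  ** P3@[14:14]
i=15 'd': node 8→8 ·f  ** P3@[15:15]
i=16 'a': node 8→3 ·f
i=17 'b': node 3→4
i=18 'a': node 4→5
i=19 'c': node 5→6
i=20 'b': node 6→7  ** P1@[16:20]
i=21 'c': node 7→0 ·f
i=22 'd': node 0→8  ** P3@[22:22]
i=23 'b': node 8→9  ** P2@[22:23]
i=24 'c': node 9→0 ·f
i=25 'd': node 0→8  ** P3@[25:25]
i=26 'd': node 8→8 ·f  ** P3@[26:26]
i=27 'd': node 8→8 ·f  ** P3@[27:27]
i=28 'd': node 8→8 ·f  ** P3@[28:28]
i=29 'e': node 8→1 ·f
i=30 'a': node 1→2  ** P0@[29:30]
i=31 'b': node 2→4 ·f
i=32 'a': node 4→5
i=33 'c': node 5→6
i=34 'b': node 6→7  ** P1@[30:34]
i=35 'a': node 7→3 ·f
i=36 'b': node 3→4
i=37 'a': node 4→5
i=38 'c': node 5→6
i=39 'b': node 6→7  ** P1@[35:39]
i=40 'c': node 7→0 ·f
i=41 'd': node 0→8  ** P3@[41:41]
i=42 'c': node 8→0 ·f
i=43 'a': node 0→3
i=44 'c': node 3→0 ·f
i=45 'e': node 0→1
i=46 'a': node 1→2  ** P0@[45:46]
i=47 'c': node 2→0 ·f
i=48 'b': node 0→13
i=49 'd': node 13→8 ·f  ** P3@[49:49]
i=50 'a': node 8→3 ·f
i=51 'e': node 3→1 ·f
i=52 'e': node 1→1 ·f
i=53 'd': node 1→8 ·f  ** P3@[53:53]
i=54 'e': node 8→1 ·f
i=55 'd': node 1→8 ·f  ** P3@[55:55]
i=56 'd': node 8→8 ·f  ** P3@[56:56]
i=57 'a': node 8→3 ·f
i=58 'c': node 3→0 ·f
i=59 'e': node 0→1
i=60 'e': node 1→1 ·f
i=61 'a': node 1→2  ** P0@[60:61]
i=62 'd': node 2→8 ·f  ** P3@[62:62]
i=63 'e': node 8→1 ·f
i=64 'a': node 1→2  ** P0@[63:64]
i=65 'e': node 2→1 ·f
i=66 'a': node 1→2  ** P0@[65:66]
i=67 'a': node 2→3 ·f
i=68 'd': node 3→8 ·f  ** P3@[68:68]
i=69 'a': node 8→3 ·f
i=70 'b': node 3→4
i=71 'a': node 4→5
i=72 'c': node 5→6

All matches (sorted): [[3,5],[8,4],[8,5],[10,0],[12,0],[14,3],[15,3],[20,1],[22,3],[23,2],[25,3],[26,3],[27,3],[28,3],[30,0],[34,1],[39,1],[41,3],[46,0],[49,3],[53,3],[55,3],[56,3],[61,0],[62,3],[64,0],[66,0],[68,3]]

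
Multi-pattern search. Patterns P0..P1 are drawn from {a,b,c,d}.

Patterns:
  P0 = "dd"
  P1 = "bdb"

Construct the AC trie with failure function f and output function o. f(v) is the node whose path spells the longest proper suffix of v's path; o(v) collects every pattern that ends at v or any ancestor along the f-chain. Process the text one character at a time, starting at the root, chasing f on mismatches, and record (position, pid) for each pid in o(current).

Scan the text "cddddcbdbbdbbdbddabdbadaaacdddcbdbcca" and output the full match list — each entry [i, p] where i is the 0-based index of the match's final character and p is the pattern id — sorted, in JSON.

Build automaton:
Trie (insert patterns):
  0='ε' goto b→3 d→1
  1='d' goto d→2
  2='dd' goto ·  [P0 ends]
  3='b' goto d→4
  4='bd' goto b→5
  5='bdb' goto ·  [P1 ends]

BFS fail/out derivation:
  fail(1) 'd': from fail(0)=0 chase 'd': 0 ⇒ 0;  out=∅∪out(0)=∅
  fail(3) 'b': from fail(0)=0 chase 'b': 0 ⇒ 0;  out=∅∪out(0)=∅
  fail(2) 'dd': from fail(1)=0 chase 'd': 0 ⇒ 1;  out={0}∪out(1)={0}
  fail(4) 'bd': from fail(3)=0 chase 'd': 0 ⇒ 1;  out=∅∪out(1)=∅
  fail(5) 'bdb': from fail(4)=1 chase 'b': 1→0 ⇒ 3;  out={1}∪out(3)={1}

Run:
[0] read 'c'  n0⇒n0
[1] read 'd'  n0⇒n1
[2] read 'd'  n1⇒n2  ** P0@[1:2]
[3] read 'd'  n2⇒n2 ·f  ** P0@[2:3]
[4] read 'd'  n2⇒n2 ·f  ** P0@[3:4]
[5] read 'c'  n2⇒n0 ·f
[6] read 'b'  n0⇒n3
[7] read 'd'  n3⇒n4
[8] read 'b'  n4⇒n5  ** P1@[6:8]
[9] read 'b'  n5⇒n3 ·f
[10] read 'd'  n3⇒n4
[11] read 'b'  n4⇒n5  ** P1@[9:11]
[12] read 'b'  n5⇒n3 ·f
[13] read 'd'  n3⇒n4
[14] read 'b'  n4⇒n5  ** P1@[12:14]
[15] read 'd'  n5⇒n4 ·f
[16] read 'd'  n4⇒n2 ·f  ** P0@[15:16]
[17] read 'a'  n2⇒n0 ·f
[18] read 'b'  n0⇒n3
[19] read 'd'  n3⇒n4
[20] read 'b'  n4⇒n5  ** P1@[18:20]
[21] read 'a'  n5⇒n0 ·f
[22] read 'd'  n0⇒n1
[23] read 'a'  n1⇒n0 ·f
[24] read 'a'  n0⇒n0
[25] read 'a'  n0⇒n0
[26] read 'c'  n0⇒n0
[27] read 'd'  n0⇒n1
[28] read 'd'  n1⇒n2  ** P0@[27:28]
[29] read 'd'  n2⇒n2 ·f  ** P0@[28:29]
[30] read 'c'  n2⇒n0 ·f
[31] read 'b'  n0⇒n3
[32] read 'd'  n3⇒n4
[33] read 'b'  n4⇒n5  ** P1@[31:33]
[34] read 'c'  n5⇒n0 ·f
[35] read 'c'  n0⇒n0
[36] read 'a'  n0⇒n0

Result: [[2,0],[3,0],[4,0],[8,1],[11,1],[14,1],[16,0],[20,1],[28,0],[29,0],[33,1]]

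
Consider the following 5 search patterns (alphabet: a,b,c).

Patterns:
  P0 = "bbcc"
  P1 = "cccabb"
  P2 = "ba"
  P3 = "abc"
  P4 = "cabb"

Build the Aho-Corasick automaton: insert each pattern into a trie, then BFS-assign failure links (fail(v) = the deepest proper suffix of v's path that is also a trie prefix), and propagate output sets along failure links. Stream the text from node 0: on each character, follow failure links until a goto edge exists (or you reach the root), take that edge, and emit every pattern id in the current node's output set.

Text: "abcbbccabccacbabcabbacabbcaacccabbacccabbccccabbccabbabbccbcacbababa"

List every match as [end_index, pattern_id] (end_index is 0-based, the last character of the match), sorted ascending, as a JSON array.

Construct AC machine:
Trie (insert patterns):
  n0 'ε': a→12 b→1 c→5
  n1 'b': a→11 b→2
  n2 'bb': c→3
  n3 'bbc': c→4
  n4 'bbcc': ·  [P0 ends]
  n5 'c': a→15 c→6
  n6 'cc': c→7
  n7 'ccc': a→8
  n8 'ccca': b→9
  n9 'cccab': b→10
  n10 'cccabb': ·  [P1 ends]
  n11 'ba': ·  [P2 ends]
  n12 'a': b→13
  n13 'ab': c→14
  n14 'abc': ·  [P3 ends]
  n15 'ca': b→16
  n16 'cab': b→17
  n17 'cabb': ·  [P4 ends]

BFS fail/out derivation:
  n1('b'): parent n0 fail=0; on 'b' 0 → fail=0;  out ∅∪∅=∅
  n5('c'): parent n0 fail=0; on 'c' 0 → fail=0;  out ∅∪∅=∅
  n12('a'): parent n0 fail=0; on 'a' 0 → fail=0;  out ∅∪∅=∅
  n2('bb'): parent n1 fail=0; on 'b' 0 → fail=1;  out ∅∪∅=∅
  n6('cc'): parent n5 fail=0; on 'c' 0 → fail=5;  out ∅∪∅=∅
  n11('ba'): parent n1 fail=0; on 'a' 0 → fail=12;  out {2}∪∅={2}
  n13('ab'): parent n12 fail=0; on 'b' 0 → fail=1;  out ∅∪∅=∅
  n15('ca'): parent n5 fail=0; on 'a' 0 → fail=12;  out ∅∪∅=∅
  n3('bbc'): parent n2 fail=1; on 'c' 1→0 → fail=5;  out ∅∪∅=∅
  n7('ccc'): parent n6 fail=5; on 'c' 5 → fail=6;  out ∅∪∅=∅
  n14('abc'): parent n13 fail=1; on 'c' 1→0 → fail=5;  out {3}∪∅={3}
  n16('cab'): parent n15 fail=12; on 'b' 12 → fail=13;  out ∅∪∅=∅
  n4('bbcc'): parent n3 fail=5; on 'c' 5 → fail=6;  out {0}∪∅={0}
  n8('ccca'): parent n7 fail=6; on 'a' 6→5 → fail=15;  out ∅∪∅=∅
  n17('cabb'): parent n16 fail=13; on 'b' 13→1 → fail=2;  out {4}∪∅={4}
  n9('cccab'): parent n8 fail=15; on 'b' 15 → fail=16;  out ∅∪∅=∅
  n10('cccabb'): parent n9 fail=16; on 'b' 16 → fail=17;  out {1}∪{4}={1,4}

Run:
i=0 'a': node 0→12
i=1 'b': node 12→13
i=2 'c': node 13→14  emit P3@[0:2]
i=3 'b': node 14→1 (via fail)
i=4 'b': node 1→2
i=5 'c': node 2→3
i=6 'c': node 3→4  emit P0@[3:6]
i=7 'a': node 4→15 (via fail)
i=8 'b': node 15→16
i=9 'c': node 16→14 (via fail)  emit P3@[7:9]
i=10 'c': node 14→6 (via fail)
i=11 'a': node 6→15 (via fail)
i=12 'c': node 15→5 (via fail)
i=13 'b': node 5→1 (via fail)
i=14 'a': node 1→11  emit P2@[13:14]
i=15 'b': node 11→13 (via fail)
i=16 'c': node 13→14  emit P3@[14:16]
i=17 'a': node 14→15 (via fail)
i=18 'b': node 15→16
i=19 'b': node 16→17  emit P4@[16:19]
i=20 'a': node 17→11 (via fail)  emit P2@[19:20]
i=21 'c': node 11→5 (via fail)
i=22 'a': node 5→15
i=23 'b': node 15→16
i=24 'b': node 16→17  emit P4@[21:24]
i=25 'c': node 17→3 (via fail)
i=26 'a': node 3→15 (via fail)
i=27 'a': node 15→12 (via fail)
i=28 'c': node 12→5 (via fail)
i=29 'c': node 5→6
i=30 'c': node 6→7
i=31 'a': node 7→8
i=32 'b': node 8→9
i=33 'b': node 9→10  emit P1@[28:33],P4@[30:33]
i=34 'a': node 10→11 (via fail)  emit P2@[33:34]
i=35 'c': node 11→5 (via fail)
i=36 'c': node 5→6
i=37 'c': node 6→7
i=38 'a': node 7→8
i=39 'b': node 8→9
i=40 'b': node 9→10  emit P1@[35:40],P4@[37:40]
i=41 'c': node 10→3 (via fail)
i=42 'c': node 3→4  emit P0@[39:42]
i=43 'c': node 4→7 (via fail)
i=44 'c': node 7→7 (via fail)
i=45 'a': node 7→8
i=46 'b': node 8→9
i=47 'b': node 9→10  emit P1@[42:47],P4@[44:47]
i=48 'c': node 10→3 (via fail)
i=49 'c': node 3→4  emit P0@[46:49]
i=50 'a': node 4→15 (via fail)
i=51 'b': node 15→16
i=52 'b': node 16→17  emit P4@[49:52]
i=53 'a': node 17→11 (via fail)  emit P2@[52:53]
i=54 'b': node 11→13 (via fail)
i=55 'b': node 13→2 (via fail)
i=56 'c': node 2→3
i=57 'c': node 3→4  emit P0@[54:57]
i=58 'b': node 4→1 (via fail)
i=59 'c': node 1→5 (via fail)
i=60 'a': node 5→15
i=61 'c': node 15→5 (via fail)
i=62 'b': node 5→1 (via fail)
i=63 'a': node 1→11  emit P2@[62:63]
i=64 'b': node 11→13 (via fail)
i=65 'a': node 13→11 (via fail)  emit P2@[64:65]
i=66 'b': node 11→13 (via fail)
i=67 'a': node 13→11 (via fail)  emit P2@[66:67]

All matches (sorted): [[2,3],[6,0],[9,3],[14,2],[16,3],[19,4],[20,2],[24,4],[33,1],[33,4],[34,2],[40,1],[40,4],[42,0],[47,1],[47,4],[49,0],[52,4],[53,2],[57,0],[63,2],[65,2],[67,2]]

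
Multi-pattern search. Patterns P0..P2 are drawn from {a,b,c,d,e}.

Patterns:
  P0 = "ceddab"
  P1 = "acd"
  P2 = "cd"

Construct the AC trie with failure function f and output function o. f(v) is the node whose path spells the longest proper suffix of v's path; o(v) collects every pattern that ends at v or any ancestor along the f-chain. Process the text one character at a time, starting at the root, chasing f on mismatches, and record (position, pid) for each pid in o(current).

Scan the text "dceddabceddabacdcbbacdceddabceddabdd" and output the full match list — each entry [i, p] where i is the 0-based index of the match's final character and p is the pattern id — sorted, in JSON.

Build automaton:
Trie nodes:
  n0 'ε': a→7 c→1
  n1 'c': d→10 e→2
  n2 'ce': d→3
  n3 'ced': d→4
  n4 'cedd': a→5
  n5 'cedda': b→6
  n6 'ceddab': ·  ←P0
  n7 'a': c→8
  n8 'ac': d→9
  n9 'acd': ·  ←P1
  n10 'cd': ·  ←P2

BFS fail/out derivation:
  fail(1) 'c': from fail(0)=0 chase 'c': 0 ⇒ 0;  out=∅∪out(0)=∅
  fail(7) 'a': from fail(0)=0 chase 'a': 0 ⇒ 0;  out=∅∪out(0)=∅
  fail(2) 'ce': from fail(1)=0 chase 'e': 0 ⇒ 0;  out=∅∪out(0)=∅
  fail(8) 'ac': from fail(7)=0 chase 'c': 0 ⇒ 1;  out=∅∪out(1)=∅
  fail(10) 'cd': from fail(1)=0 chase 'd': 0 ⇒ 0;  out={2}∪out(0)={2}
  fail(3) 'ced': from fail(2)=0 chase 'd': 0 ⇒ 0;  out=∅∪out(0)=∅
  fail(9) 'acd': from fail(8)=1 chase 'd': 1 ⇒ 10;  out={1}∪out(10)={1,2}
  fail(4) 'cedd': from fail(3)=0 chase 'd': 0 ⇒ 0;  out=∅∪out(0)=∅
  fail(5) 'cedda': from fail(4)=0 chase 'a': 0 ⇒ 7;  out=∅∪out(7)=∅
  fail(6) 'ceddab': from fail(5)=7 chase 'b': 7→0 ⇒ 0;  out={0}∪out(0)={0}

Text stream:
i=0 'd': node 0→0
i=1 'c': node 0→1
i=2 'e': node 1→2
i=3 'd': node 2→3
i=4 'd': node 3→4
i=5 'a': node 4→5
i=6 'b': node 5→6  ** P0@[1:6]
i=7 'c': node 6→1 ·f
i=8 'e': node 1→2
i=9 'd': node 2→3
i=10 'd': node 3→4
i=11 'a': node 4→5
i=12 'b': node 5→6  ** P0@[7:12]
i=13 'a': node 6→7 ·f
i=14 'c': node 7→8
i=15 'd': node 8→9  ** P1@[13:15],P2@[14:15]
i=16 'c': node 9→1 ·f
i=17 'b': node 1→0 ·f
i=18 'b': node 0→0
i=19 'a': node 0→7
i=20 'c': node 7→8
i=21 'd': node 8→9  ** P1@[19:21],P2@[20:21]
i=22 'c': node 9→1 ·f
i=23 'e': node 1→2
i=24 'd': node 2→3
i=25 'd': node 3→4
i=26 'a': node 4→5
i=27 'b': node 5→6  ** P0@[22:27]
i=28 'c': node 6→1 ·f
i=29 'e': node 1→2
i=30 'd': node 2→3
i=31 'd': node 3→4
i=32 'a': node 4→5
i=33 'b': node 5→6  ** P0@[28:33]
i=34 'd': node 6→0 ·f
i=35 'd': node 0→0

All matches (sorted): [[6,0],[12,0],[15,1],[15,2],[21,1],[21,2],[27,0],[33,0]]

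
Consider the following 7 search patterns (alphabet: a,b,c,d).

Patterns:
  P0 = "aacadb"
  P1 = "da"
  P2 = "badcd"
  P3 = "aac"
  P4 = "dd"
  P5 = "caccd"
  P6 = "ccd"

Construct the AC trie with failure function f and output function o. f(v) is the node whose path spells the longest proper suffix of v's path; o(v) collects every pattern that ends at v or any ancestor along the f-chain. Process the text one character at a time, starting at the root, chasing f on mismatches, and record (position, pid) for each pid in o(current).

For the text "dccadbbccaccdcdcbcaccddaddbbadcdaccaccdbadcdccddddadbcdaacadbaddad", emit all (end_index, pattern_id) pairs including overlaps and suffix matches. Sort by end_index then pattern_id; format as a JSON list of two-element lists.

Build:
Trie nodes:
  n0 'ε': a→1 b→9 c→15 d→7
  n1 'a': a→2
  n2 'aa': c→3
  n3 'aac': a→4  ←P3
  n4 'aaca': d→5
  n5 'aacad': b→6
  n6 'aacadb': ·  ←P0
  n7 'd': a→8 d→14
  n8 'da': ·  ←P1
  n9 'b': a→10
  n10 'ba': d→11
  n11 'bad': c→12
  n12 'badc': d→13
  n13 'badcd': ·  ←P2
  n14 'dd': ·  ←P4
  n15 'c': a→16 c→20
  n16 'ca': c→17
  n17 'cac': c→18
  n18 'cacc': d→19
  n19 'caccd': ·  ←P5
  n20 'cc': d→21
  n21 'ccd': ·  ←P6

Failure links (BFS by depth):
  n1('a'): parent n0 fail=0; on 'a' 0 → fail=0;  out ∅∪∅=∅
  n7('d'): parent n0 fail=0; on 'd' 0 → fail=0;  out ∅∪∅=∅
  n9('b'): parent n0 fail=0; on 'b' 0 → fail=0;  out ∅∪∅=∅
  n15('c'): parent n0 fail=0; on 'c' 0 → fail=0;  out ∅∪∅=∅
  n2('aa'): parent n1 fail=0; on 'a' 0 → fail=1;  out ∅∪∅=∅
  n8('da'): parent n7 fail=0; on 'a' 0 → fail=1;  out {1}∪∅={1}
  n10('ba'): parent n9 fail=0; on 'a' 0 → fail=1;  out ∅∪∅=∅
  n14('dd'): parent n7 fail=0; on 'd' 0 → fail=7;  out {4}∪∅={4}
  n16('ca'): parent n15 fail=0; on 'a' 0 → fail=1;  out ∅∪∅=∅
  n20('cc'): parent n15 fail=0; on 'c' 0 → fail=15;  out ∅∪∅=∅
  n3('aac'): parent n2 fail=1; on 'c' 1→0 → fail=15;  out {3}∪∅={3}
  n11('bad'): parent n10 fail=1; on 'd' 1→0 → fail=7;  out ∅∪∅=∅
  n17('cac'): parent n16 fail=1; on 'c' 1→0 → fail=15;  out ∅∪∅=∅
  n21('ccd'): parent n20 fail=15; on 'd' 15→0 → fail=7;  out {6}∪∅={6}
  n4('aaca'): parent n3 fail=15; on 'a' 15 → fail=16;  out ∅∪∅=∅
  n12('badc'): parent n11 fail=7; on 'c' 7→0 → fail=15;  out ∅∪∅=∅
  n18('cacc'): parent n17 fail=15; on 'c' 15 → fail=20;  out ∅∪∅=∅
  n5('aacad'): parent n4 fail=16; on 'd' 16→1→0 → fail=7;  out ∅∪∅=∅
  n13('badcd'): parent n12 fail=15; on 'd' 15→0 → fail=7;  out {2}∪∅={2}
  n19('caccd'): parent n18 fail=20; on 'd' 20 → fail=21;  out {5}∪{6}={5,6}
  n6('aacadb'): parent n5 fail=7; on 'b' 7→0 → fail=9;  out {0}∪∅={0}

Run:
i=0 'd': node 0→7
i=1 'c': node 7→15 (via fail)
i=2 'c': node 15→20
i=3 'a': node 20→16 (via fail)
i=4 'd': node 16→7 (via fail)
i=5 'b': node 7→9 (via fail)
i=6 'b': node 9→9 (via fail)
i=7 'c': node 9→15 (via fail)
i=8 'c': node 15→20
i=9 'a': node 20→16 (via fail)
i=10 'c': node 16→17
i=11 'c': node 17→18
i=12 'd': node 18→19  → match P5@[8:12],P6@[10:12]
i=13 'c': node 19→15 (via fail)
i=14 'd': node 15→7 (via fail)
i=15 'c': node 7→15 (via fail)
i=16 'b': node 15→9 (via fail)
i=17 'c': node 9→15 (via fail)
i=18 'a': node 15→16
i=19 'c': node 16→17
i=20 'c': node 17→18
i=21 'd': node 18→19  → match P5@[17:21],P6@[19:21]
i=22 'd': node 19→14 (via fail)  → match P4@[21:22]
i=23 'a': node 14→8 (via fail)  → match P1@[22:23]
i=24 'd': node 8→7 (via fail)
i=25 'd': node 7→14  → match P4@[24:25]
i=26 'b': node 14→9 (via fail)
i=27 'b': node 9→9 (via fail)
i=28 'a': node 9→10
i=29 'd': node 10→11
i=30 'c': node 11→12
i=31 'd': node 12→13  → match P2@[27:31]
i=32 'a': node 13→8 (via fail)  → match P1@[31:32]
i=33 'c': node 8→15 (via fail)
i=34 'c': node 15→20
i=35 'a': node 20→16 (via fail)
i=36 'c': node 16→17
i=37 'c': node 17→18
i=38 'd': node 18→19  → match P5@[34:38],P6@[36:38]
i=39 'b': node 19→9 (via fail)
i=40 'a': node 9→10
i=41 'd': node 10→11
i=42 'c': node 11→12
i=43 'd': node 12→13  → match P2@[39:43]
i=44 'c': node 13→15 (via fail)
i=45 'c': node 15→20
i=46 'd': node 20→21  → match P6@[44:46]
i=47 'd': node 21→14 (via fail)  → match P4@[46:47]
i=48 'd': node 14→14 (via fail)  → match P4@[47:48]
i=49 'd': node 14→14 (via fail)  → match P4@[48:49]
i=50 'a': node 14→8 (via fail)  → match P1@[49:50]
i=51 'd': node 8→7 (via fail)
i=52 'b': node 7→9 (via fail)
i=53 'c': node 9→15 (via fail)
i=54 'd': node 15→7 (via fail)
i=55 'a': node 7→8  → match P1@[54:55]
i=56 'a': node 8→2 (via fail)
i=57 'c': node 2→3  → match P3@[55:57]
i=58 'a': node 3→4
i=59 'd': node 4→5
i=60 'b': node 5→6  → match P0@[55:60]
i=61 'a': node 6→10 (via fail)
i=62 'd': node 10→11
i=63 'd': node 11→14 (via fail)  → match P4@[62:63]
i=64 'a': node 14→8 (via fail)  → match P1@[63:64]
i=65 'd': node 8→7 (via fail)

All matches (sorted): [[12,5],[12,6],[21,5],[21,6],[22,4],[23,1],[25,4],[31,2],[32,1],[38,5],[38,6],[43,2],[46,6],[47,4],[48,4],[49,4],[50,1],[55,1],[57,3],[60,0],[63,4],[64,1]]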